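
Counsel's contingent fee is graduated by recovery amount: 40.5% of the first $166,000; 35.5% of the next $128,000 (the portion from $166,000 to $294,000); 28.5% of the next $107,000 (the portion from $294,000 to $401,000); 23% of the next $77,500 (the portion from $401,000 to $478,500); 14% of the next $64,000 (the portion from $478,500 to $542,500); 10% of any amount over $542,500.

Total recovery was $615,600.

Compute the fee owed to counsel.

First $166,000 at 40.5% = $67,230.00
Next $128,000 at 35.5% = $45,440.00
Next $107,000 at 28.5% = $30,495.00
Next $77,500 at 23% = $17,825.00
Next $64,000 at 14% = $8,960.00
Remaining $73,100 at 10% = $7,310.00
Fee: $67,230.00 + $45,440.00 + $30,495.00 + $17,825.00 + $8,960.00 + $7,310.00 = $177,260.00

$177,260.00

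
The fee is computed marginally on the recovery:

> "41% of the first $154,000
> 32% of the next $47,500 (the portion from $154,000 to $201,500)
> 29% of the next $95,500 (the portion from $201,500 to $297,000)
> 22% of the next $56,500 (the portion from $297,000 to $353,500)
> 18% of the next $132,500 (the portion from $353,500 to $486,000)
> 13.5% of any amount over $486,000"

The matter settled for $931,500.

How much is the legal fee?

First $154,000 at 41% = $63,140.00
Next $47,500 at 32% = $15,200.00
Next $95,500 at 29% = $27,695.00
Next $56,500 at 22% = $12,430.00
Next $132,500 at 18% = $23,850.00
Remaining $445,500 at 13.5% = $60,142.50
Fee: $63,140.00 + $15,200.00 + $27,695.00 + $12,430.00 + $23,850.00 + $60,142.50 = $202,457.50

$202,457.50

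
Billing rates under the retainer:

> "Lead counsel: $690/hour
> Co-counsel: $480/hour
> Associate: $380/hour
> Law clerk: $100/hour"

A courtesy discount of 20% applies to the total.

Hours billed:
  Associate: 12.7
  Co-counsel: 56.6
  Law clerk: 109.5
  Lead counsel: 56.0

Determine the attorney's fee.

$65,267.20

Lead counsel: 56.0 × $690 = $38,640.00
Co-counsel: 56.6 × $480 = $27,168.00
Associate: 12.7 × $380 = $4,826.00
Law clerk: 109.5 × $100 = $10,950.00
Subtotal: $81,584.00
Less 20% discount: −$16,316.80
Total: $81,584.00 − $16,316.80 = $65,267.20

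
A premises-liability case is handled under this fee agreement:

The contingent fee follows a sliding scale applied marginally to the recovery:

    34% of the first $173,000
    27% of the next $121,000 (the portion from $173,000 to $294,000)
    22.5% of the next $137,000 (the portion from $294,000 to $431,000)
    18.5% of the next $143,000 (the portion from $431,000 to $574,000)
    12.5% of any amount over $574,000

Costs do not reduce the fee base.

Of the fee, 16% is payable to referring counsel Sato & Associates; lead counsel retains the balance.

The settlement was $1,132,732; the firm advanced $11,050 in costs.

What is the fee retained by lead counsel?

$183,633.66

Fee base is the gross recovery, $1,132,732; costs are reimbursed separately.
First $173,000 at 34% = $58,820.00
Next $121,000 at 27% = $32,670.00
Next $137,000 at 22.5% = $30,825.00
Next $143,000 at 18.5% = $26,455.00
Remaining $558,732 at 12.5% = $69,841.50
Fee: $58,820.00 + $32,670.00 + $30,825.00 + $26,455.00 + $69,841.50 = $218,611.50
Referral share: 16% of $218,611.50 = $34,977.84; lead counsel retains $218,611.50 − $34,977.84 = $183,633.66.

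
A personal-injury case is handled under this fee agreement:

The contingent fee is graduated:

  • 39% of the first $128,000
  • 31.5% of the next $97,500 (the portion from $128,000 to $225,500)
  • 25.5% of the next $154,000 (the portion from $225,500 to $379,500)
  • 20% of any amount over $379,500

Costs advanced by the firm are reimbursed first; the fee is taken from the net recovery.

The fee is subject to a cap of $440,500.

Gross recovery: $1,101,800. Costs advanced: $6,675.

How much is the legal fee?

Fee base (net of costs): $1,101,800 − $6,675 = $1,095,125
First $128,000 at 39% = $49,920.00
Next $97,500 at 31.5% = $30,712.50
Next $154,000 at 25.5% = $39,270.00
Remaining $715,625 at 20% = $143,125.00
Fee: $49,920.00 + $30,712.50 + $39,270.00 + $143,125.00 = $263,027.50
$263,027.50 is under the $440,500 cap.

$263,027.50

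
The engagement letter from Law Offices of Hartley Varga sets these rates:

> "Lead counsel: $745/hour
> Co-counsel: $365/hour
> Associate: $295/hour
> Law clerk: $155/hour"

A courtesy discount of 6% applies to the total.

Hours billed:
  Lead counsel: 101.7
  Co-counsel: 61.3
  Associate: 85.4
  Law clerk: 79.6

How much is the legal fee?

Lead counsel: 101.7 × $745 = $75,766.50
Co-counsel: 61.3 × $365 = $22,374.50
Associate: 85.4 × $295 = $25,193.00
Law clerk: 79.6 × $155 = $12,338.00
Subtotal: $135,672.00
Less 6% discount: −$8,140.32
Total: $135,672.00 − $8,140.32 = $127,531.68

$127,531.68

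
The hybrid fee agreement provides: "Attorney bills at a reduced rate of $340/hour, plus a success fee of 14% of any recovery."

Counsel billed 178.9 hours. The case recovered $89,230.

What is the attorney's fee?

Hourly: 178.9 × $340 = $60,826.00
Success fee: 14% of $89,230 = $12,492.20
Total: $60,826.00 + $12,492.20 = $73,318.20

$73,318.20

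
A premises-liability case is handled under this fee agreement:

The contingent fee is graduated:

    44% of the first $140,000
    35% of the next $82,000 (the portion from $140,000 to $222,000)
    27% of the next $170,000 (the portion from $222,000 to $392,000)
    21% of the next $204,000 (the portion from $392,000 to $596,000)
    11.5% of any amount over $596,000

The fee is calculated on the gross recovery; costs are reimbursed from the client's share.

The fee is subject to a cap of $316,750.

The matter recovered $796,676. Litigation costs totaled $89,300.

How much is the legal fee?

Fee base is the gross recovery, $796,676; costs are reimbursed separately.
First $140,000 at 44% = $61,600.00
Next $82,000 at 35% = $28,700.00
Next $170,000 at 27% = $45,900.00
Next $204,000 at 21% = $42,840.00
Remaining $200,676 at 11.5% = $23,077.74
Fee: $61,600.00 + $28,700.00 + $45,900.00 + $42,840.00 + $23,077.74 = $202,117.74
$202,117.74 is under the $316,750 cap.

$202,117.74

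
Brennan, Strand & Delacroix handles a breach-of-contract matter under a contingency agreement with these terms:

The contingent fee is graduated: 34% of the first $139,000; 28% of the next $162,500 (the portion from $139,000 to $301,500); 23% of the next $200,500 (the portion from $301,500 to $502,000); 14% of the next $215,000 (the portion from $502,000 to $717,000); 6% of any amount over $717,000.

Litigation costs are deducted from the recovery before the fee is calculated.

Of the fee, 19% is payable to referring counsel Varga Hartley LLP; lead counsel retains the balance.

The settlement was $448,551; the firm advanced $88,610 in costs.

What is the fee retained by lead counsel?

Fee base (net of costs): $448,551 − $88,610 = $359,941
First $139,000 at 34% = $47,260.00
Next $162,500 at 28% = $45,500.00
Remaining $58,441 at 23% = $13,441.43
Fee: $47,260.00 + $45,500.00 + $13,441.43 = $106,201.43
Referral share: 19% of $106,201.43 = $20,178.27; lead counsel retains $106,201.43 − $20,178.27 = $86,023.16.

$86,023.16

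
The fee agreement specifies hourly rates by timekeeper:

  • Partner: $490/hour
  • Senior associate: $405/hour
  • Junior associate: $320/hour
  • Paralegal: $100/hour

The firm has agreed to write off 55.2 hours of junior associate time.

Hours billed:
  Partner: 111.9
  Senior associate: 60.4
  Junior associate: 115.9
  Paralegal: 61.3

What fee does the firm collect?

Partner: 111.9 × $490 = $54,831.00
Senior associate: 60.4 × $405 = $24,462.00
Junior associate: 115.9 × $320 = $37,088.00
Paralegal: 61.3 × $100 = $6,130.00
Subtotal: $122,511.00
Write-off: 55.2 × $320 = $17,664.00
Total: $122,511.00 − $17,664.00 = $104,847.00

$104,847.00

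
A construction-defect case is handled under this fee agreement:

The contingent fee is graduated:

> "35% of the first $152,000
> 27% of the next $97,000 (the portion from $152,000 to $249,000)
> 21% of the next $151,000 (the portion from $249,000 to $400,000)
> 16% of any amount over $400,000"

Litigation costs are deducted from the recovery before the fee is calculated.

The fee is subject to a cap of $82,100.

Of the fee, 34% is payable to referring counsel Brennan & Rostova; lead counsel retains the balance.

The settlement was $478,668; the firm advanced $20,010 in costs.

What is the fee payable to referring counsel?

$27,914.00

Fee base (net of costs): $478,668 − $20,010 = $458,658
First $152,000 at 35% = $53,200.00
Next $97,000 at 27% = $26,190.00
Next $151,000 at 21% = $31,710.00
Remaining $58,658 at 16% = $9,385.28
Fee: $53,200.00 + $26,190.00 + $31,710.00 + $9,385.28 = $120,485.28
$120,485.28 exceeds the $82,100 cap, so the fee is capped at $82,100.00.
Referral share: 34% of $82,100.00 = $27,914.00; lead counsel retains $82,100.00 − $27,914.00 = $54,186.00.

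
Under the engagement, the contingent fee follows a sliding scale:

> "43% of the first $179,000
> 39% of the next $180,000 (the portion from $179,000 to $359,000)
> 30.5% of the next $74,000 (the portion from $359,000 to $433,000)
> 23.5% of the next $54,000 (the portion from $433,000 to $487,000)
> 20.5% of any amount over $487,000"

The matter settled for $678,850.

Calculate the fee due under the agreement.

$221,759.25

First $179,000 at 43% = $76,970.00
Next $180,000 at 39% = $70,200.00
Next $74,000 at 30.5% = $22,570.00
Next $54,000 at 23.5% = $12,690.00
Remaining $191,850 at 20.5% = $39,329.25
Fee: $76,970.00 + $70,200.00 + $22,570.00 + $12,690.00 + $39,329.25 = $221,759.25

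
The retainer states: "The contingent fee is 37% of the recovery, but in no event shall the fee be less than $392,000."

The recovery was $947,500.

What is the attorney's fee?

37% of $947,500 = $350,575.00
That is below the $392,000 minimum, so the minimum applies.

$392,000.00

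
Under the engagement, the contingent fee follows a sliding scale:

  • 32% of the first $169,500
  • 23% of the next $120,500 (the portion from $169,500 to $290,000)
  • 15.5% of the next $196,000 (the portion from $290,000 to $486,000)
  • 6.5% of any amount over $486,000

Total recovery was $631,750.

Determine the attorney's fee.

First $169,500 at 32% = $54,240.00
Next $120,500 at 23% = $27,715.00
Next $196,000 at 15.5% = $30,380.00
Remaining $145,750 at 6.5% = $9,473.75
Fee: $54,240.00 + $27,715.00 + $30,380.00 + $9,473.75 = $121,808.75

$121,808.75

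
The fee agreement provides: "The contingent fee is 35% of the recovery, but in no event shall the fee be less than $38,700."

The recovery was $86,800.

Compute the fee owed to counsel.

$38,700.00

35% of $86,800 = $30,380.00
That is below the $38,700 minimum, so the minimum applies.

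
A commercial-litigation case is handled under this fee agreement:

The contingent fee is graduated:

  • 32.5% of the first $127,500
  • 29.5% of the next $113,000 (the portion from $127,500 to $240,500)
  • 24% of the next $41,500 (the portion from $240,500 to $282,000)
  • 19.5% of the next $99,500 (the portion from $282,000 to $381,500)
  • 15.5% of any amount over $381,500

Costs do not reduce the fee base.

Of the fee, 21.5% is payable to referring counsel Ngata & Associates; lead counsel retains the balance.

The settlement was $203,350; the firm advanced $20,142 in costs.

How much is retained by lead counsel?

$50,093.40

Fee base is the gross recovery, $203,350; costs are reimbursed separately.
First $127,500 at 32.5% = $41,437.50
Remaining $75,850 at 29.5% = $22,375.75
Fee: $41,437.50 + $22,375.75 = $63,813.25
Referral share: 21.5% of $63,813.25 = $13,719.85; lead counsel retains $63,813.25 − $13,719.85 = $50,093.40.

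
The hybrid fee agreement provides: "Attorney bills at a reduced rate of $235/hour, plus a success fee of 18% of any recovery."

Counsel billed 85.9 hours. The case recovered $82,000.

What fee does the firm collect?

Hourly: 85.9 × $235 = $20,186.50
Success fee: 18% of $82,000 = $14,760.00
Total: $20,186.50 + $14,760.00 = $34,946.50

$34,946.50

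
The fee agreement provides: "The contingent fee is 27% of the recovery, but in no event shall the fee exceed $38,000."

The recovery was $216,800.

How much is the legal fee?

$38,000.00

27% of $216,800 = $58,536.00
That exceeds the $38,000 cap, so the fee is capped at $38,000.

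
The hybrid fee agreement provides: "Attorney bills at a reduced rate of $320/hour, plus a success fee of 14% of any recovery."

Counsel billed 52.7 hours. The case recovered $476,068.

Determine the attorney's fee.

Hourly: 52.7 × $320 = $16,864.00
Success fee: 14% of $476,068 = $66,649.52
Total: $16,864.00 + $66,649.52 = $83,513.52

$83,513.52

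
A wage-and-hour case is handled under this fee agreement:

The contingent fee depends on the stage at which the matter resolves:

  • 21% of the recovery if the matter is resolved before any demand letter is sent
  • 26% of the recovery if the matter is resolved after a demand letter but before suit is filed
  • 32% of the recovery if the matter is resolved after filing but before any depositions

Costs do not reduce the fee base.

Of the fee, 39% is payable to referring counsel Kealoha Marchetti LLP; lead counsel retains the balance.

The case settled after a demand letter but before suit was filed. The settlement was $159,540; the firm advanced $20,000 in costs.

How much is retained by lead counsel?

$25,303.04

Fee base is the gross recovery, $159,540; costs are reimbursed separately.
The matter settled after a demand letter but before suit was filed, so the 26% rate applies.
$159,540 × 26% = $41,480.40
Referral share: 39% of $41,480.40 = $16,177.36; lead counsel retains $41,480.40 − $16,177.36 = $25,303.04.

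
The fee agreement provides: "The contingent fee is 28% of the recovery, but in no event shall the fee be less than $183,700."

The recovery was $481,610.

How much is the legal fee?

$183,700.00

28% of $481,610 = $134,850.80
That is below the $183,700 minimum, so the minimum applies.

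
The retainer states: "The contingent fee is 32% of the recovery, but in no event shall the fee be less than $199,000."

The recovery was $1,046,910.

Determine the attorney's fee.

32% of $1,046,910 = $335,011.20
That exceeds the $199,000 minimum.

$335,011.20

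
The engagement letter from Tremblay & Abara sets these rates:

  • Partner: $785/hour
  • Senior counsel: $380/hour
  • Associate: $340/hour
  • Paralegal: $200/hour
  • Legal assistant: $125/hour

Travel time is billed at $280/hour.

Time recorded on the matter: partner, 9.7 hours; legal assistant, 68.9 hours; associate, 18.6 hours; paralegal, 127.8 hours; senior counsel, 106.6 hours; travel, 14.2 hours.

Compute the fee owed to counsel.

$92,595.00

Partner: 9.7 × $785 = $7,614.50
Senior counsel: 106.6 × $380 = $40,508.00
Associate: 18.6 × $340 = $6,324.00
Paralegal: 127.8 × $200 = $25,560.00
Legal assistant: 68.9 × $125 = $8,612.50
Subtotal: $7,614.50 + $40,508.00 + $6,324.00 + $25,560.00 + $8,612.50 = $88,619.00
Travel: 14.2 × $280 = $3,976.00
Total: $88,619.00 + $3,976.00 = $92,595.00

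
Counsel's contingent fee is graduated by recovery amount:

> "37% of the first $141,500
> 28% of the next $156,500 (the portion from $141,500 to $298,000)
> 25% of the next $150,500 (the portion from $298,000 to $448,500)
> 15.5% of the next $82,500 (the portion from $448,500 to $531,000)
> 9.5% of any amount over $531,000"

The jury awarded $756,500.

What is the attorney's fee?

$168,010.00

First $141,500 at 37% = $52,355.00
Next $156,500 at 28% = $43,820.00
Next $150,500 at 25% = $37,625.00
Next $82,500 at 15.5% = $12,787.50
Remaining $225,500 at 9.5% = $21,422.50
Fee: $52,355.00 + $43,820.00 + $37,625.00 + $12,787.50 + $21,422.50 = $168,010.00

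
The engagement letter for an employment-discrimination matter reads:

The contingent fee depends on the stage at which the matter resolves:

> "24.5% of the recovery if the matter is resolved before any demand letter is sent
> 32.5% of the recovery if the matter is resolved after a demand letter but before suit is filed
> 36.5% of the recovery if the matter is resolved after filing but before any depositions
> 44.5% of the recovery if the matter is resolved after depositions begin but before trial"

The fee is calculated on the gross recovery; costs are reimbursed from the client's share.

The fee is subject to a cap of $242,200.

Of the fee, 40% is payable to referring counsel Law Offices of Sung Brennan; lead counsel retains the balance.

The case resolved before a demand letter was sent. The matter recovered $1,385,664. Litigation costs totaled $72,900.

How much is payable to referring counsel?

$96,880.00

Fee base is the gross recovery, $1,385,664; costs are reimbursed separately.
The matter resolved before a demand letter was sent, so the 24.5% rate applies.
$1,385,664 × 24.5% = $339,487.68
$339,487.68 exceeds the $242,200 cap, so the fee is capped at $242,200.00.
Referral share: 40% of $242,200.00 = $96,880.00; lead counsel retains $242,200.00 − $96,880.00 = $145,320.00.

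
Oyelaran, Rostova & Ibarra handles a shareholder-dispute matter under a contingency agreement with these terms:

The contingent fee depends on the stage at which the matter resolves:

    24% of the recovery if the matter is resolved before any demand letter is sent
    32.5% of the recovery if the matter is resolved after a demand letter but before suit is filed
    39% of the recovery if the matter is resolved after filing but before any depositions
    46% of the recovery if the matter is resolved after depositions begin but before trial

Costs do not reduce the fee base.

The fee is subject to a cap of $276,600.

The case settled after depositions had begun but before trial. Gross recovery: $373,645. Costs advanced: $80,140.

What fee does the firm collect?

Fee base is the gross recovery, $373,645; costs are reimbursed separately.
The matter settled after depositions had begun but before trial, so the 46% rate applies.
$373,645 × 46% = $171,876.70
$171,876.70 is under the $276,600 cap.

$171,876.70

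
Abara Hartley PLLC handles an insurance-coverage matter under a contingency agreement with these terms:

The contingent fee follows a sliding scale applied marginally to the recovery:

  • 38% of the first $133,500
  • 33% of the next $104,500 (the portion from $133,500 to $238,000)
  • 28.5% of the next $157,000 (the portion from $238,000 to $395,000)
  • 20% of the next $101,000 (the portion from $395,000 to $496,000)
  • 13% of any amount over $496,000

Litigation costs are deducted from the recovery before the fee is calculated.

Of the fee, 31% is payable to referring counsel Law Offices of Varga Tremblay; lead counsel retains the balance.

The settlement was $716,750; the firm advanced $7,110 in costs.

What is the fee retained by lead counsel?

Fee base (net of costs): $716,750 − $7,110 = $709,640
First $133,500 at 38% = $50,730.00
Next $104,500 at 33% = $34,485.00
Next $157,000 at 28.5% = $44,745.00
Next $101,000 at 20% = $20,200.00
Remaining $213,640 at 13% = $27,773.20
Fee: $50,730.00 + $34,485.00 + $44,745.00 + $20,200.00 + $27,773.20 = $177,933.20
Referral share: 31% of $177,933.20 = $55,159.29; lead counsel retains $177,933.20 − $55,159.29 = $122,773.91.

$122,773.91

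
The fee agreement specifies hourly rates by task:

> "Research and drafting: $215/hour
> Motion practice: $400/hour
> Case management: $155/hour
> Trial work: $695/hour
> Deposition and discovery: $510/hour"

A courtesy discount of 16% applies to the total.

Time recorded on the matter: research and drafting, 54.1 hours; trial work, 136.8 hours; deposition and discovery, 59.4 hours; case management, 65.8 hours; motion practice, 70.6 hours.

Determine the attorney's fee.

$147,370.02

Research and drafting: 54.1 × $215 = $11,631.50
Motion practice: 70.6 × $400 = $28,240.00
Case management: 65.8 × $155 = $10,199.00
Trial work: 136.8 × $695 = $95,076.00
Deposition and discovery: 59.4 × $510 = $30,294.00
Subtotal: $175,440.50
Less 16% discount: −$28,070.48
Total: $175,440.50 − $28,070.48 = $147,370.02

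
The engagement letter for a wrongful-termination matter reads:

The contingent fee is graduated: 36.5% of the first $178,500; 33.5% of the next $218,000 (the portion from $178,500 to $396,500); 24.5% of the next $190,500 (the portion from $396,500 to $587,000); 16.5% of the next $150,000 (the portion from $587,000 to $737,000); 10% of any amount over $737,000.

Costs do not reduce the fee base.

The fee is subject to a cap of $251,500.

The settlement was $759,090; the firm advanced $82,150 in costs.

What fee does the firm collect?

Fee base is the gross recovery, $759,090; costs are reimbursed separately.
First $178,500 at 36.5% = $65,152.50
Next $218,000 at 33.5% = $73,030.00
Next $190,500 at 24.5% = $46,672.50
Next $150,000 at 16.5% = $24,750.00
Remaining $22,090 at 10% = $2,209.00
Fee: $65,152.50 + $73,030.00 + $46,672.50 + $24,750.00 + $2,209.00 = $211,814.00
$211,814.00 is under the $251,500 cap.

$211,814.00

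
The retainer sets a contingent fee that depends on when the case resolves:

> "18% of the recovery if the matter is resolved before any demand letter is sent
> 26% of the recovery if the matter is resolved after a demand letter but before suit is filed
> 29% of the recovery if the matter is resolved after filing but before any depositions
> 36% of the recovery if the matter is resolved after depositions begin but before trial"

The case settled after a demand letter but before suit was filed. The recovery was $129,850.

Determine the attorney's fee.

$33,761.00

The matter settled after a demand letter but before suit was filed, so the 26% rate applies.
$129,850 × 26% = $33,761.00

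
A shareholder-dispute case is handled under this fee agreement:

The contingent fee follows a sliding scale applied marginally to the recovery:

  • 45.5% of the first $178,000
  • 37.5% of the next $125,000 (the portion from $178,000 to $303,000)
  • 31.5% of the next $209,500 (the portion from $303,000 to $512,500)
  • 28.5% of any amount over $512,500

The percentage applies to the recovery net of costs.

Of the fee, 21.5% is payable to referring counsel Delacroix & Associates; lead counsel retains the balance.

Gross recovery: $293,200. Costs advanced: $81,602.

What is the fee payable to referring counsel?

Fee base (net of costs): $293,200 − $81,602 = $211,598
First $178,000 at 45.5% = $80,990.00
Remaining $33,598 at 37.5% = $12,599.25
Fee: $80,990.00 + $12,599.25 = $93,589.25
Referral share: 21.5% of $93,589.25 = $20,121.69; lead counsel retains $93,589.25 − $20,121.69 = $73,467.56.

$20,121.69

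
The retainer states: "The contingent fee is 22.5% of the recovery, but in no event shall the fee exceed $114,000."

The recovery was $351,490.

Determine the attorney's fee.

22.5% of $351,490 = $79,085.25
That is under the $114,000 cap.

$79,085.25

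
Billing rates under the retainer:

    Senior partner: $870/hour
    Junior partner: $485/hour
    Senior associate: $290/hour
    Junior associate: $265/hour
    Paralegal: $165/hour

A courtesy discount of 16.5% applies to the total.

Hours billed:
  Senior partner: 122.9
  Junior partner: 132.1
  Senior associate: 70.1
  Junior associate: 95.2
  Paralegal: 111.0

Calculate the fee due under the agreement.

$196,111.02

Senior partner: 122.9 × $870 = $106,923.00
Junior partner: 132.1 × $485 = $64,068.50
Senior associate: 70.1 × $290 = $20,329.00
Junior associate: 95.2 × $265 = $25,228.00
Paralegal: 111.0 × $165 = $18,315.00
Subtotal: $234,863.50
Less 16.5% discount: −$38,752.48
Total: $234,863.50 − $38,752.48 = $196,111.02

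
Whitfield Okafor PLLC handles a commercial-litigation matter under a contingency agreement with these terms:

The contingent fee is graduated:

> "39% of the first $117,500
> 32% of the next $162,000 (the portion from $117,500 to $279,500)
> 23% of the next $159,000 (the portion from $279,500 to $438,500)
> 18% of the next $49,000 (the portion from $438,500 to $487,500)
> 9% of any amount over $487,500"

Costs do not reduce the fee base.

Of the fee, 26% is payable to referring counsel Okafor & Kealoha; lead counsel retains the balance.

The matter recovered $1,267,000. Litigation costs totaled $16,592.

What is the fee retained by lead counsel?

Fee base is the gross recovery, $1,267,000; costs are reimbursed separately.
First $117,500 at 39% = $45,825.00
Next $162,000 at 32% = $51,840.00
Next $159,000 at 23% = $36,570.00
Next $49,000 at 18% = $8,820.00
Remaining $779,500 at 9% = $70,155.00
Fee: $45,825.00 + $51,840.00 + $36,570.00 + $8,820.00 + $70,155.00 = $213,210.00
Referral share: 26% of $213,210.00 = $55,434.60; lead counsel retains $213,210.00 − $55,434.60 = $157,775.40.

$157,775.40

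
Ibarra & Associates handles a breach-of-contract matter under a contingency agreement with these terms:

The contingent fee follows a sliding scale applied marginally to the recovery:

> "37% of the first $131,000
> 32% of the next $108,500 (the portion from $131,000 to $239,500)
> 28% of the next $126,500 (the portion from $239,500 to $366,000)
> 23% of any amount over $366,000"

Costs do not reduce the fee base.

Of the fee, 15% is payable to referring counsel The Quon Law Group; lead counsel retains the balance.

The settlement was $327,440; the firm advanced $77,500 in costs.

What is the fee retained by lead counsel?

Fee base is the gross recovery, $327,440; costs are reimbursed separately.
First $131,000 at 37% = $48,470.00
Next $108,500 at 32% = $34,720.00
Remaining $87,940 at 28% = $24,623.20
Fee: $48,470.00 + $34,720.00 + $24,623.20 = $107,813.20
Referral share: 15% of $107,813.20 = $16,171.98; lead counsel retains $107,813.20 − $16,171.98 = $91,641.22.

$91,641.22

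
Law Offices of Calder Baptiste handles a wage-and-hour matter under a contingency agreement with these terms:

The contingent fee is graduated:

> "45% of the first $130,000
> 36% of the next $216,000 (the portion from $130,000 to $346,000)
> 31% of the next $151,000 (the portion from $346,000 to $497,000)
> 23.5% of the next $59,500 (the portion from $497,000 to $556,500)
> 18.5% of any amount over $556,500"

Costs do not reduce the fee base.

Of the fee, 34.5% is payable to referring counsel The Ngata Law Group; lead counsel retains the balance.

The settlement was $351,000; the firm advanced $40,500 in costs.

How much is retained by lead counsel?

Fee base is the gross recovery, $351,000; costs are reimbursed separately.
First $130,000 at 45% = $58,500.00
Next $216,000 at 36% = $77,760.00
Remaining $5,000 at 31% = $1,550.00
Fee: $58,500.00 + $77,760.00 + $1,550.00 = $137,810.00
Referral share: 34.5% of $137,810.00 = $47,544.45; lead counsel retains $137,810.00 − $47,544.45 = $90,265.55.

$90,265.55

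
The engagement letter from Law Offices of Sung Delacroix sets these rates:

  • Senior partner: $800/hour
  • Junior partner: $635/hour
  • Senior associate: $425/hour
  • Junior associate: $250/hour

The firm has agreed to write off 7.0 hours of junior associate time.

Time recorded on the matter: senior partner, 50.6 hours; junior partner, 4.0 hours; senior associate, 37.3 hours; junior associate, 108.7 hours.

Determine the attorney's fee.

Senior partner: 50.6 × $800 = $40,480.00
Junior partner: 4.0 × $635 = $2,540.00
Senior associate: 37.3 × $425 = $15,852.50
Junior associate: 108.7 × $250 = $27,175.00
Subtotal: $86,047.50
Write-off: 7.0 × $250 = $1,750.00
Total: $86,047.50 − $1,750.00 = $84,297.50

$84,297.50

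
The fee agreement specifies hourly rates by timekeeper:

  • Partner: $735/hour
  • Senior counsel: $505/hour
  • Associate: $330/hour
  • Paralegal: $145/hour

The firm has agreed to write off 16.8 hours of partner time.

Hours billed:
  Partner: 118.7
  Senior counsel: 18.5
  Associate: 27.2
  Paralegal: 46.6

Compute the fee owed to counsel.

Partner: 118.7 × $735 = $87,244.50
Senior counsel: 18.5 × $505 = $9,342.50
Associate: 27.2 × $330 = $8,976.00
Paralegal: 46.6 × $145 = $6,757.00
Subtotal: $112,320.00
Write-off: 16.8 × $735 = $12,348.00
Total: $112,320.00 − $12,348.00 = $99,972.00

$99,972.00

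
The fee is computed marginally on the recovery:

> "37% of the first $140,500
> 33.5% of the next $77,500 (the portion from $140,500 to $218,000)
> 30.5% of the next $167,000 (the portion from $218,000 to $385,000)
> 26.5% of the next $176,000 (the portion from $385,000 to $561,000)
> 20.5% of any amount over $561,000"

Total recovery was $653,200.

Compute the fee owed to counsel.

First $140,500 at 37% = $51,985.00
Next $77,500 at 33.5% = $25,962.50
Next $167,000 at 30.5% = $50,935.00
Next $176,000 at 26.5% = $46,640.00
Remaining $92,200 at 20.5% = $18,901.00
Fee: $51,985.00 + $25,962.50 + $50,935.00 + $46,640.00 + $18,901.00 = $194,423.50

$194,423.50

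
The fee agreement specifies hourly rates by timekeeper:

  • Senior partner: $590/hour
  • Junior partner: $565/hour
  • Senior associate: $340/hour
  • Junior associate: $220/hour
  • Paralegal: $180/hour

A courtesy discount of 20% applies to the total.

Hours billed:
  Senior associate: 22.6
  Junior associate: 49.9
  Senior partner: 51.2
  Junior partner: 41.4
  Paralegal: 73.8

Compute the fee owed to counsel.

Senior partner: 51.2 × $590 = $30,208.00
Junior partner: 41.4 × $565 = $23,391.00
Senior associate: 22.6 × $340 = $7,684.00
Junior associate: 49.9 × $220 = $10,978.00
Paralegal: 73.8 × $180 = $13,284.00
Subtotal: $85,545.00
Less 20% discount: −$17,109.00
Total: $85,545.00 − $17,109.00 = $68,436.00

$68,436.00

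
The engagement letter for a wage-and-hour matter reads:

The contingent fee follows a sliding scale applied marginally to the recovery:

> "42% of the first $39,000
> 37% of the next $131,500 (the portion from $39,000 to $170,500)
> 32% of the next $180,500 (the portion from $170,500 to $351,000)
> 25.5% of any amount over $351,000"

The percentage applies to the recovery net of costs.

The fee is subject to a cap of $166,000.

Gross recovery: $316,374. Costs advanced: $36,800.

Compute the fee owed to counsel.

Fee base (net of costs): $316,374 − $36,800 = $279,574
First $39,000 at 42% = $16,380.00
Next $131,500 at 37% = $48,655.00
Remaining $109,074 at 32% = $34,903.68
Fee: $16,380.00 + $48,655.00 + $34,903.68 = $99,938.68
$99,938.68 is under the $166,000 cap.

$99,938.68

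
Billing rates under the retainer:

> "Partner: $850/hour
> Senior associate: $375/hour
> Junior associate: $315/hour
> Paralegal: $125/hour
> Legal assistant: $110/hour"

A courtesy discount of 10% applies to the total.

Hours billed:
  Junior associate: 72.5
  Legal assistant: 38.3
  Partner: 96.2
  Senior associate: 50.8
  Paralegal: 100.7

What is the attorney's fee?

$126,412.20

Partner: 96.2 × $850 = $81,770.00
Senior associate: 50.8 × $375 = $19,050.00
Junior associate: 72.5 × $315 = $22,837.50
Paralegal: 100.7 × $125 = $12,587.50
Legal assistant: 38.3 × $110 = $4,213.00
Subtotal: $140,458.00
Less 10% discount: −$14,045.80
Total: $140,458.00 − $14,045.80 = $126,412.20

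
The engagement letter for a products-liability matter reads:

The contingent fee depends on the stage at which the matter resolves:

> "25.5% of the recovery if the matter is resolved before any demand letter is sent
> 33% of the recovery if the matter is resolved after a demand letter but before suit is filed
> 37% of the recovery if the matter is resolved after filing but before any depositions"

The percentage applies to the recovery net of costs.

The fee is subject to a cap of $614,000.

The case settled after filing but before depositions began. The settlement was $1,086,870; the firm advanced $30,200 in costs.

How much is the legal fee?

$390,967.90

Fee base (net of costs): $1,086,870 − $30,200 = $1,056,670
The matter settled after filing but before depositions began, so the 37% rate applies.
$1,056,670 × 37% = $390,967.90
$390,967.90 is under the $614,000 cap.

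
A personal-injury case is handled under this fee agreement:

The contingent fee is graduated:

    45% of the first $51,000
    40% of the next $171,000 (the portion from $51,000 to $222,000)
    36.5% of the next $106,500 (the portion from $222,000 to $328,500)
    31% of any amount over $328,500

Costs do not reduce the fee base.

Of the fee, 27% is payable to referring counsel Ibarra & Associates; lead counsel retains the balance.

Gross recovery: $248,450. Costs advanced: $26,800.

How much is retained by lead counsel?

Fee base is the gross recovery, $248,450; costs are reimbursed separately.
First $51,000 at 45% = $22,950.00
Next $171,000 at 40% = $68,400.00
Remaining $26,450 at 36.5% = $9,654.25
Fee: $22,950.00 + $68,400.00 + $9,654.25 = $101,004.25
Referral share: 27% of $101,004.25 = $27,271.15; lead counsel retains $101,004.25 − $27,271.15 = $73,733.10.

$73,733.10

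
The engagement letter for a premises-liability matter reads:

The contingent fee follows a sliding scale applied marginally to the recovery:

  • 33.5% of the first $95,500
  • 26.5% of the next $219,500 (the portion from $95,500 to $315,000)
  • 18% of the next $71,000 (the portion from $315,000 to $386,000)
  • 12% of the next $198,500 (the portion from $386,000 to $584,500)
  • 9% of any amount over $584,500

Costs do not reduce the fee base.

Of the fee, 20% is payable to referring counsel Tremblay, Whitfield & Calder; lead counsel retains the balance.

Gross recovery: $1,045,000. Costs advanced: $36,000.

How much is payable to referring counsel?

$33,641.00

Fee base is the gross recovery, $1,045,000; costs are reimbursed separately.
First $95,500 at 33.5% = $31,992.50
Next $219,500 at 26.5% = $58,167.50
Next $71,000 at 18% = $12,780.00
Next $198,500 at 12% = $23,820.00
Remaining $460,500 at 9% = $41,445.00
Fee: $31,992.50 + $58,167.50 + $12,780.00 + $23,820.00 + $41,445.00 = $168,205.00
Referral share: 20% of $168,205.00 = $33,641.00; lead counsel retains $168,205.00 − $33,641.00 = $134,564.00.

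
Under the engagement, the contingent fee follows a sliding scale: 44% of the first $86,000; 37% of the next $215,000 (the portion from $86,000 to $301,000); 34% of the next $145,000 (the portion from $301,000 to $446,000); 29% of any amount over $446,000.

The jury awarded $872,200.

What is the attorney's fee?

First $86,000 at 44% = $37,840.00
Next $215,000 at 37% = $79,550.00
Next $145,000 at 34% = $49,300.00
Remaining $426,200 at 29% = $123,598.00
Fee: $37,840.00 + $79,550.00 + $49,300.00 + $123,598.00 = $290,288.00

$290,288.00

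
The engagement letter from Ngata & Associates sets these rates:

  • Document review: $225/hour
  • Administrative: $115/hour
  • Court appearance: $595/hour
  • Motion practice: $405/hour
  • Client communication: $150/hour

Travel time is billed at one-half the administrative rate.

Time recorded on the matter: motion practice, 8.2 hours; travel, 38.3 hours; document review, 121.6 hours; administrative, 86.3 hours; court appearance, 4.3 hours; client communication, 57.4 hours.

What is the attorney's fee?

$53,976.25

Document review: 121.6 × $225 = $27,360.00
Administrative: 86.3 × $115 = $9,924.50
Court appearance: 4.3 × $595 = $2,558.50
Motion practice: 8.2 × $405 = $3,321.00
Client communication: 57.4 × $150 = $8,610.00
Subtotal: $27,360.00 + $9,924.50 + $2,558.50 + $3,321.00 + $8,610.00 = $51,774.00
Travel: 38.3 × ($115 ÷ 2) = 38.3 × $57.50 = $2,202.25
Total: $51,774.00 + $2,202.25 = $53,976.25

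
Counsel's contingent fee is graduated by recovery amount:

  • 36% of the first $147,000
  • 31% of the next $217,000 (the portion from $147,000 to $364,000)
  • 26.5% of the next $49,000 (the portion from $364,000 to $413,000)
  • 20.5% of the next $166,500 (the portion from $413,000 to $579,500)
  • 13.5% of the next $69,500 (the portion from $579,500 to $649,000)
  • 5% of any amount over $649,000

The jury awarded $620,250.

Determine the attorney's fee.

$172,808.75

First $147,000 at 36% = $52,920.00
Next $217,000 at 31% = $67,270.00
Next $49,000 at 26.5% = $12,985.00
Next $166,500 at 20.5% = $34,132.50
Remaining $40,750 at 13.5% = $5,501.25
Fee: $52,920.00 + $67,270.00 + $12,985.00 + $34,132.50 + $5,501.25 = $172,808.75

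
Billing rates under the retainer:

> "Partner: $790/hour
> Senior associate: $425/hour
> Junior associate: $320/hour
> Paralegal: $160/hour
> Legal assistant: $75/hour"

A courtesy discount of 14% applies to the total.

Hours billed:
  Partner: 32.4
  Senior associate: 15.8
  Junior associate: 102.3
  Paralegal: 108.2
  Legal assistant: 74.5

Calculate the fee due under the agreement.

Partner: 32.4 × $790 = $25,596.00
Senior associate: 15.8 × $425 = $6,715.00
Junior associate: 102.3 × $320 = $32,736.00
Paralegal: 108.2 × $160 = $17,312.00
Legal assistant: 74.5 × $75 = $5,587.50
Subtotal: $87,946.50
Less 14% discount: −$12,312.51
Total: $87,946.50 − $12,312.51 = $75,633.99

$75,633.99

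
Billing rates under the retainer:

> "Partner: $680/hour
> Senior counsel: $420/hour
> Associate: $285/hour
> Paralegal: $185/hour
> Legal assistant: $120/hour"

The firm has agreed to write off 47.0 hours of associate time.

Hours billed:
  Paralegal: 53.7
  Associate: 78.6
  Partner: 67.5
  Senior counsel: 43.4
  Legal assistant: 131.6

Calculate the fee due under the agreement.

Partner: 67.5 × $680 = $45,900.00
Senior counsel: 43.4 × $420 = $18,228.00
Associate: 78.6 × $285 = $22,401.00
Paralegal: 53.7 × $185 = $9,934.50
Legal assistant: 131.6 × $120 = $15,792.00
Subtotal: $112,255.50
Write-off: 47.0 × $285 = $13,395.00
Total: $112,255.50 − $13,395.00 = $98,860.50

$98,860.50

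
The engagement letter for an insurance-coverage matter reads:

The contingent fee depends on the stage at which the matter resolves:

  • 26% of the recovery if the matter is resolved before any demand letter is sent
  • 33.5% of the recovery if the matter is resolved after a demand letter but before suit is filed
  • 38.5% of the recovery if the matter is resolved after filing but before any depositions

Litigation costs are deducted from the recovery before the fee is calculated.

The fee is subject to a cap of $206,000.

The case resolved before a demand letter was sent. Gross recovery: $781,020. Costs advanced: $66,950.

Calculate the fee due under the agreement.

Fee base (net of costs): $781,020 − $66,950 = $714,070
The matter resolved before a demand letter was sent, so the 26% rate applies.
$714,070 × 26% = $185,658.20
$185,658.20 is under the $206,000 cap.

$185,658.20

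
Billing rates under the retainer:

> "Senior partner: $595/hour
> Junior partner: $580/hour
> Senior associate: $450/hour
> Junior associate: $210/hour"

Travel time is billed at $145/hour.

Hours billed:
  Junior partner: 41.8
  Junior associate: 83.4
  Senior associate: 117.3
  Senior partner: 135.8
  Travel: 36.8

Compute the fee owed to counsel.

Senior partner: 135.8 × $595 = $80,801.00
Junior partner: 41.8 × $580 = $24,244.00
Senior associate: 117.3 × $450 = $52,785.00
Junior associate: 83.4 × $210 = $17,514.00
Subtotal: $80,801.00 + $24,244.00 + $52,785.00 + $17,514.00 = $175,344.00
Travel: 36.8 × $145 = $5,336.00
Total: $175,344.00 + $5,336.00 = $180,680.00

$180,680.00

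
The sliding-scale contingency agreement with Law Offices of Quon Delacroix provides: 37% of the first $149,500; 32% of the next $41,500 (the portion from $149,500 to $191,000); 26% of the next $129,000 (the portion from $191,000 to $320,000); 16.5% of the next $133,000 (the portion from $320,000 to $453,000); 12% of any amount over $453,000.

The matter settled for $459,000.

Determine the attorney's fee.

$124,800.00

First $149,500 at 37% = $55,315.00
Next $41,500 at 32% = $13,280.00
Next $129,000 at 26% = $33,540.00
Next $133,000 at 16.5% = $21,945.00
Remaining $6,000 at 12% = $720.00
Fee: $55,315.00 + $13,280.00 + $33,540.00 + $21,945.00 + $720.00 = $124,800.00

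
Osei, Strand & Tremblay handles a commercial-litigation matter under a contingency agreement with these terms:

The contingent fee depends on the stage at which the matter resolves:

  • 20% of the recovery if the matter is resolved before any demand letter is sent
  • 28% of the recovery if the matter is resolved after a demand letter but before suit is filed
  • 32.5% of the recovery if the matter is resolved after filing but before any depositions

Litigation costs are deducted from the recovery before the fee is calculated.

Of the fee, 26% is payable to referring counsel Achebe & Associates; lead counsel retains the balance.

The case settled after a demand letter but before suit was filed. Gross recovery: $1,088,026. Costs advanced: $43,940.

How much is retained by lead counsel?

Fee base (net of costs): $1,088,026 − $43,940 = $1,044,086
The matter settled after a demand letter but before suit was filed, so the 28% rate applies.
$1,044,086 × 28% = $292,344.08
Referral share: 26% of $292,344.08 = $76,009.46; lead counsel retains $292,344.08 − $76,009.46 = $216,334.62.

$216,334.62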